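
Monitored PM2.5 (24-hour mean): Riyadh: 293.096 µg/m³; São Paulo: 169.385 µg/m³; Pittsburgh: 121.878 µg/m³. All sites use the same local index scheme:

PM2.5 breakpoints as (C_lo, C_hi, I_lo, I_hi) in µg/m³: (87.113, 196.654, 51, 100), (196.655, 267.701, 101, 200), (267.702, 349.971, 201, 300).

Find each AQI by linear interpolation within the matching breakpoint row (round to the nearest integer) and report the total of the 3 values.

387

Riyadh: 293.096 lies in 267.702–349.971, so I_lo=201, I_hi=300, C_lo=267.702, C_hi=349.971.
(300−201)/(349.971−267.702) × (293.096−267.702) + 201 = 99/82.269 × 25.394 + 201 ≈ 231.56 → 232.
São Paulo: 169.385 ∈ [87.113, 196.654] ↔ index [51, 100].
51 + (169.385−87.113)·(100−51)/(196.654−87.113) = 51 + 82.272·49/109.541 ≈ 87.80, so AQI = 88.
Pittsburgh: 121.878 lies in 87.113–196.654, so I_lo=51, I_hi=100, C_lo=87.113, C_hi=196.654.
(100−51)/(196.654−87.113) × (121.878−87.113) + 51 = 49/109.541 × 34.765 + 51 ≈ 66.55 → 67.
AQIs: Riyadh=232, São Paulo=88, Pittsburgh=67. Sum = 232 + 88 + 67 = 387.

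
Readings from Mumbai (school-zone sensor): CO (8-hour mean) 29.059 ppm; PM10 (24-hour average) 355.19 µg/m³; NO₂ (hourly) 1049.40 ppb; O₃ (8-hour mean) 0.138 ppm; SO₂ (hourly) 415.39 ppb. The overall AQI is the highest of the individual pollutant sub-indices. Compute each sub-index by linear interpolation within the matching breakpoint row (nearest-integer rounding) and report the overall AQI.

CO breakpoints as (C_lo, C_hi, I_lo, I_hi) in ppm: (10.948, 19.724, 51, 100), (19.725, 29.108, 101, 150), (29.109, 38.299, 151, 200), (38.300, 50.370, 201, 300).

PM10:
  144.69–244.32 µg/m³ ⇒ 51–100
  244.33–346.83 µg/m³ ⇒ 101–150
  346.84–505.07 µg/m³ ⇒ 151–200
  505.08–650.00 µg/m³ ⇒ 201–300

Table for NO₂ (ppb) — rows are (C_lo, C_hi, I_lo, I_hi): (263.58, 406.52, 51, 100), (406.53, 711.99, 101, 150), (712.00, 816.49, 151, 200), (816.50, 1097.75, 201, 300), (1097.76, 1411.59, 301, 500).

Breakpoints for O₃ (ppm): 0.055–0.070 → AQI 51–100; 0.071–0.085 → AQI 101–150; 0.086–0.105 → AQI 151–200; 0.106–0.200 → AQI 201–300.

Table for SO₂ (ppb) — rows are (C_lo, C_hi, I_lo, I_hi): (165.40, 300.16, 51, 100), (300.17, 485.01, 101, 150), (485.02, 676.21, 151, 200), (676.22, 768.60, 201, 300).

283

CO: row 19.725–29.108 (AQI 101–150). (150−101)·(29.059−19.725)/(29.108−19.725) + 101 = 49·9.334/9.383 + 101 ≈ 149.74 → 150.
PM10: 355.19 lies in 346.84–505.07, so I_lo=151, I_hi=200, C_lo=346.84, C_hi=505.07.
(200−151)/(505.07−346.84) × (355.19−346.84) + 151 = 49/158.23 × 8.35 + 151 ≈ 153.59 → 154.
NO₂ 1049.40: bracket 816.50–1097.75 → index 201–300; slope 99/281.25, offset 232.90.
AQI = 201 + 99/281.25·232.90 ≈ 282.98 ⇒ 283.
O₃: 0.138 ∈ [0.106, 0.200] ↔ index [201, 300].
201 + (0.138−0.106)·(300−201)/(0.200−0.106) = 201 + 0.032·99/0.094 ≈ 234.70, so AQI = 235.
SO₂: 415.39 lies in 300.17–485.01, so I_lo=101, I_hi=150, C_lo=300.17, C_hi=485.01.
(150−101)/(485.01−300.17) × (415.39−300.17) + 101 = 49/184.84 × 115.22 + 101 ≈ 131.54 → 132.
Sub-indices: CO→150, PM10→154, NO₂→283, O₃→235, SO₂→132. Overall AQI = max = 283; dominant pollutant is NO₂.
AQI 283: Very Unhealthy.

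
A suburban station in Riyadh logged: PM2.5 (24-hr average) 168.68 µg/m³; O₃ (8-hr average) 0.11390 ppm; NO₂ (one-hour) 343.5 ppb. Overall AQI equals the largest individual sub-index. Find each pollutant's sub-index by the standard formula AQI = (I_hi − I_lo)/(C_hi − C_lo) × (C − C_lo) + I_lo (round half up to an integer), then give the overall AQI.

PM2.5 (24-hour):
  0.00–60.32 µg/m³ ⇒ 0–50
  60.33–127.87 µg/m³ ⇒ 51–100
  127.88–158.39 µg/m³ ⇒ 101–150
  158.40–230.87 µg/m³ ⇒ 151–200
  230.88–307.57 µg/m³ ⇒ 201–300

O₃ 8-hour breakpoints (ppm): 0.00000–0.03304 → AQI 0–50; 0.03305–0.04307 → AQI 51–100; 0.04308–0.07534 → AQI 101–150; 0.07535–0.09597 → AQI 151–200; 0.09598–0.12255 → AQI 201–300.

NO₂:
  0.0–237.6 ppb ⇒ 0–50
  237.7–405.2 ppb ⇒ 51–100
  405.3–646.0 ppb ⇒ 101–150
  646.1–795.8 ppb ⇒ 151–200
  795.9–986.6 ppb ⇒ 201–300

PM2.5: 168.68 lies in 158.40–230.87, so I_lo=151, I_hi=200, C_lo=158.40, C_hi=230.87.
(200−151)/(230.87−158.40) × (168.68−158.40) + 151 = 49/72.47 × 10.28 + 151 ≈ 157.95 → 158.
O₃ 0.11390: bracket 0.09598–0.12255 → index 201–300; slope 99/0.02657, offset 0.01792.
AQI = 201 + 99/0.02657·0.01792 ≈ 267.77 ⇒ 268.
NO₂: 343.5 lies in 237.7–405.2, so I_lo=51, I_hi=100, C_lo=237.7, C_hi=405.2.
(100−51)/(405.2−237.7) × (343.5−237.7) + 51 = 49/167.5 × 105.8 + 51 ≈ 81.95 → 82.
Sub-indices: PM2.5→158, O₃→268, NO₂→82. Overall AQI = max = 268; dominant pollutant is O₃.

268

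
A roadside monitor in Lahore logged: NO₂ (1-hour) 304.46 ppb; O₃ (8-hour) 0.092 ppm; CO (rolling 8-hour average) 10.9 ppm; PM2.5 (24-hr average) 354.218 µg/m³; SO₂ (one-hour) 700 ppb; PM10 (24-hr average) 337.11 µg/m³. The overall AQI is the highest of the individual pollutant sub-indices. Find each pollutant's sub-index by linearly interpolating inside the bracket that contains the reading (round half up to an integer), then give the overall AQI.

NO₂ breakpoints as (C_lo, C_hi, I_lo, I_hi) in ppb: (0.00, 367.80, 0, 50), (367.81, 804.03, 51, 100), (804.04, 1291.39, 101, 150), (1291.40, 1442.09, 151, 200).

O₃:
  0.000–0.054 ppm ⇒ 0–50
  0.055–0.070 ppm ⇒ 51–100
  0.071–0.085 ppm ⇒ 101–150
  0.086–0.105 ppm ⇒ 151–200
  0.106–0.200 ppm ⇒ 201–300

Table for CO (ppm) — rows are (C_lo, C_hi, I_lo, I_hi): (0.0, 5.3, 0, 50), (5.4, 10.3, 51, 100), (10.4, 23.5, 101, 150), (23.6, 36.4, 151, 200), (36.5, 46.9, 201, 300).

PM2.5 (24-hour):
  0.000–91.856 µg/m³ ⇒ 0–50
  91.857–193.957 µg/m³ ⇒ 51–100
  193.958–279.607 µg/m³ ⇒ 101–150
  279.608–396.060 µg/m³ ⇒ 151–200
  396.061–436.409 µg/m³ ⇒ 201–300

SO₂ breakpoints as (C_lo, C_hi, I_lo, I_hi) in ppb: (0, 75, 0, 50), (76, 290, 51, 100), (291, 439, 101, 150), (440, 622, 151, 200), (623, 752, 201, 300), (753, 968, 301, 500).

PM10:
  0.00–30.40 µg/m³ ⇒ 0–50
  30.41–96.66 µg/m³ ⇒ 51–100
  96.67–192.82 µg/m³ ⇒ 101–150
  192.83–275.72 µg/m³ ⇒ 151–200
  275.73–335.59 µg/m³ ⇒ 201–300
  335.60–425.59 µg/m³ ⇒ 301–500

304

NO₂ 304.46: bracket 0.00–367.80 → index 0–50; slope 50/367.80, offset 304.46.
AQI = 0 + 50/367.80·304.46 ≈ 41.39 ⇒ 41.
O₃ 0.092: bracket 0.086–0.105 → index 151–200; slope 49/0.019, offset 0.006.
AQI = 151 + 49/0.019·0.006 ≈ 166.47 ⇒ 166.
CO: 10.9 lies in 10.4–23.5, so I_lo=101, I_hi=150, C_lo=10.4, C_hi=23.5.
(150−101)/(23.5−10.4) × (10.9−10.4) + 101 = 49/13.1 × 0.5 + 101 ≈ 102.87 → 103.
PM2.5: 354.218 lies in 279.608–396.060, so I_lo=151, I_hi=200, C_lo=279.608, C_hi=396.060.
(200−151)/(396.060−279.608) × (354.218−279.608) + 151 = 49/116.452 × 74.610 + 151 ≈ 182.39 → 182.
SO₂ 700: bracket 623–752 → index 201–300; slope 99/129, offset 77.
AQI = 201 + 99/129·77 ≈ 260.09 ⇒ 260.
PM10: row 335.60–425.59 (AQI 301–500). (500−301)·(337.11−335.60)/(425.59−335.60) + 301 = 199·1.51/89.99 + 301 ≈ 304.34 → 304.
Sub-indices: NO₂→41, O₃→166, CO→103, PM2.5→182, SO₂→260, PM10→304. Overall AQI = max = 304; dominant pollutant is PM10.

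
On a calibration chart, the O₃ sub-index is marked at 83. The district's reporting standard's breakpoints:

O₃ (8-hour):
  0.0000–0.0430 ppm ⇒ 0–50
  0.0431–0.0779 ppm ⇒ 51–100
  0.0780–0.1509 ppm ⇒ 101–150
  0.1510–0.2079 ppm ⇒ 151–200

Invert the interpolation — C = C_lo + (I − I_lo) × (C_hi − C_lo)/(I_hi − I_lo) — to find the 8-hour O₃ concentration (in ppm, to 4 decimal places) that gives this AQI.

0.0658

AQI 83 lies in the 51–100 band, which corresponds to 0.0431–0.0779 ppm.
C = 0.0431 + (83−51)×(0.0779−0.0431)/(100−51) = 0.0431 + 32×0.0348/49 ≈ 0.065827 ppm → 0.0658 ppm to 4 dp.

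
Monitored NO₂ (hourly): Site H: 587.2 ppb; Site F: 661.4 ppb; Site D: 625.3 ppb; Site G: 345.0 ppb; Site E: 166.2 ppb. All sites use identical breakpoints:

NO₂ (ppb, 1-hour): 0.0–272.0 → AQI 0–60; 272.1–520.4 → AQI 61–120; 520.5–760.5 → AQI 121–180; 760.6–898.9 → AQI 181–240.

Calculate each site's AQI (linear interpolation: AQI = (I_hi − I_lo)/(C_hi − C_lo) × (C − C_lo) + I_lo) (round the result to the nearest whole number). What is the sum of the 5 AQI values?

Site H: row 520.5–760.5 (AQI 121–180). (180−121)·(587.2−520.5)/(760.5−520.5) + 121 = 59·66.7/240.0 + 121 ≈ 137.40 → 137.
Site F 661.4: bracket 520.5–760.5 → index 121–180; slope 59/240.0, offset 140.9.
AQI = 121 + 59/240.0·140.9 ≈ 155.64 ⇒ 156.
Site D: 625.3 ∈ [520.5, 760.5] ↔ index [121, 180].
121 + (625.3−520.5)·(180−121)/(760.5−520.5) = 121 + 104.8·59/240.0 ≈ 146.76, so AQI = 147.
Site G: row 272.1–520.4 (AQI 61–120). (120−61)·(345.0−272.1)/(520.4−272.1) + 61 = 59·72.9/248.3 + 61 ≈ 78.32 → 78.
Site E: row 0.0–272.0 (AQI 0–60). (60−0)·(166.2−0.0)/(272.0−0.0) + 0 = 60·166.2/272.0 + 0 ≈ 36.66 → 37.
AQIs: Site H=137, Site F=156, Site D=147, Site G=78, Site E=37. Sum = 137 + 156 + 147 + 78 + 37 = 555.

555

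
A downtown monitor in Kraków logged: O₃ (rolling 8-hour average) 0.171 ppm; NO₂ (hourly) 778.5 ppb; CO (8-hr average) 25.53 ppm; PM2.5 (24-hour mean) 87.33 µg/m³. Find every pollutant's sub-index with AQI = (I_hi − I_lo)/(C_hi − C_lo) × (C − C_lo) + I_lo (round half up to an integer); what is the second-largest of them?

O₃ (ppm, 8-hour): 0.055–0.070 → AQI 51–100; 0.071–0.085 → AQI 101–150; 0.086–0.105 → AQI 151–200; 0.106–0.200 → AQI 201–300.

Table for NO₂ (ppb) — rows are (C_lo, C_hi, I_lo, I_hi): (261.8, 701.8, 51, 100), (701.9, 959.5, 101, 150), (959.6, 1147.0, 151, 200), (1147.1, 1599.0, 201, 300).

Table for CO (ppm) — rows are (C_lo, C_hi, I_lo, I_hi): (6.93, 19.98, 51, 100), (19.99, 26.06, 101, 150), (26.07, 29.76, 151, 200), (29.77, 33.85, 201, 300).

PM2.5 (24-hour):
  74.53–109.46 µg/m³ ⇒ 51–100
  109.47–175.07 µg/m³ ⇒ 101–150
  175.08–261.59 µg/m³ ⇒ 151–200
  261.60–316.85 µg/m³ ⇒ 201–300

O₃: 0.171 lies in 0.106–0.200, so I_lo=201, I_hi=300, C_lo=0.106, C_hi=0.200.
(300−201)/(0.200−0.106) × (0.171−0.106) + 201 = 99/0.094 × 0.065 + 201 ≈ 269.46 → 269.
NO₂: row 701.9–959.5 (AQI 101–150). (150−101)·(778.5−701.9)/(959.5−701.9) + 101 = 49·76.6/257.6 + 101 ≈ 115.57 → 116.
CO: 25.53 lies in 19.99–26.06, so I_lo=101, I_hi=150, C_lo=19.99, C_hi=26.06.
(150−101)/(26.06−19.99) × (25.53−19.99) + 101 = 49/6.07 × 5.54 + 101 ≈ 145.72 → 146.
PM2.5: 87.33 lies in 74.53–109.46, so I_lo=51, I_hi=100, C_lo=74.53, C_hi=109.46.
(100−51)/(109.46−74.53) × (87.33−74.53) + 51 = 49/34.93 × 12.80 + 51 ≈ 68.96 → 69.
Sub-indices: O₃→269, NO₂→116, CO→146, PM2.5→69. Ranked high→low: 269, 146, 116, 69. Second-highest sub-index = 146.

146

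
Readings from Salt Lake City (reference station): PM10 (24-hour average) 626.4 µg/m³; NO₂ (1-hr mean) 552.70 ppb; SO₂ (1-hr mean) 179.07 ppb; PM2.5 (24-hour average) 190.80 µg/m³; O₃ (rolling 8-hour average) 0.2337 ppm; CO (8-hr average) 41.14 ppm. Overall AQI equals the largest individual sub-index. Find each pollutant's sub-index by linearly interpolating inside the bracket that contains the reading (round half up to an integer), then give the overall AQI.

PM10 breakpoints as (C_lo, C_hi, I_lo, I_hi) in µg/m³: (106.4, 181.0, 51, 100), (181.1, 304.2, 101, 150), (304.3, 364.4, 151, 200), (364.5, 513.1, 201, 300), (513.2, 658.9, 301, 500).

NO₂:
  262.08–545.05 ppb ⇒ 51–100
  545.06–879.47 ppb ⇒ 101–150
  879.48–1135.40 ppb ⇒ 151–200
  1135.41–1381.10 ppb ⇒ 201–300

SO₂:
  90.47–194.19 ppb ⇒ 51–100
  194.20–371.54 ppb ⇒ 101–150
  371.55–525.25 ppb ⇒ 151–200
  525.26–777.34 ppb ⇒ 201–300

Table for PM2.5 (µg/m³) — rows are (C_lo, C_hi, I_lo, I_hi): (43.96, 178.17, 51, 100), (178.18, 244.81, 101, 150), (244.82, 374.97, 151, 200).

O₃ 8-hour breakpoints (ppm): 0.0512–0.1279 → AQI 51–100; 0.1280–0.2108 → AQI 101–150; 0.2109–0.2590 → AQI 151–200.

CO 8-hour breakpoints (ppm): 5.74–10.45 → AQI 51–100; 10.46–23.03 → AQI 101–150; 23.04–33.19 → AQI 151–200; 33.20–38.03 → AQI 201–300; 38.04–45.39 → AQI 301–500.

456

PM10: 626.4 lies in 513.2–658.9, so I_lo=301, I_hi=500, C_lo=513.2, C_hi=658.9.
(500−301)/(658.9−513.2) × (626.4−513.2) + 301 = 199/145.7 × 113.2 + 301 ≈ 455.61 → 456.
NO₂: 552.70 ∈ [545.06, 879.47] ↔ index [101, 150].
101 + (552.70−545.06)·(150−101)/(879.47−545.06) = 101 + 7.64·49/334.41 ≈ 102.12, so AQI = 102.
SO₂: 179.07 ∈ [90.47, 194.19] ↔ index [51, 100].
51 + (179.07−90.47)·(100−51)/(194.19−90.47) = 51 + 88.60·49/103.72 ≈ 92.86, so AQI = 93.
PM2.5: row 178.18–244.81 (AQI 101–150). (150−101)·(190.80−178.18)/(244.81−178.18) + 101 = 49·12.62/66.63 + 101 ≈ 110.28 → 110.
O₃ 0.2337: bracket 0.2109–0.2590 → index 151–200; slope 49/0.0481, offset 0.0228.
AQI = 151 + 49/0.0481·0.0228 ≈ 174.23 ⇒ 174.
CO: 41.14 ∈ [38.04, 45.39] ↔ index [301, 500].
301 + (41.14−38.04)·(500−301)/(45.39−38.04) = 301 + 3.10·199/7.35 ≈ 384.93, so AQI = 385.
Sub-indices: PM10→456, NO₂→102, SO₂→93, PM2.5→110, O₃→174, CO→385. Overall AQI = max = 456; dominant pollutant is PM10.
AQI 456: Hazardous.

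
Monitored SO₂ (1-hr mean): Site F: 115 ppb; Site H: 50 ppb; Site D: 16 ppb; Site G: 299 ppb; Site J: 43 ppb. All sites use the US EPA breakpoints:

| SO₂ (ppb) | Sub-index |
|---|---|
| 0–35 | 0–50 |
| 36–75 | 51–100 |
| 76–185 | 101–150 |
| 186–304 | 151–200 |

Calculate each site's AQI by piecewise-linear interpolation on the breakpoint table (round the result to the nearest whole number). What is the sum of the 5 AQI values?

Site F: 115 lies in 76–185, so I_lo=101, I_hi=150, C_lo=76, C_hi=185.
(150−101)/(185−76) × (115−76) + 101 = 49/109 × 39 + 101 ≈ 118.53 → 119.
Site H 50: bracket 36–75 → index 51–100; slope 49/39, offset 14.
AQI = 51 + 49/39·14 ≈ 68.59 ⇒ 69.
Site D: row 0–35 (AQI 0–50). (50−0)·(16−0)/(35−0) + 0 = 50·16/35 + 0 ≈ 22.86 → 23.
Site G: 299 lies in 186–304, so I_lo=151, I_hi=200, C_lo=186, C_hi=304.
(200−151)/(304−186) × (299−186) + 151 = 49/118 × 113 + 151 ≈ 197.92 → 198.
Site J 43: bracket 36–75 → index 51–100; slope 49/39, offset 7.
AQI = 51 + 49/39·7 ≈ 59.79 ⇒ 60.
AQIs: Site F=119, Site H=69, Site D=23, Site G=198, Site J=60. Sum = 119 + 69 + 23 + 198 + 60 = 469.

469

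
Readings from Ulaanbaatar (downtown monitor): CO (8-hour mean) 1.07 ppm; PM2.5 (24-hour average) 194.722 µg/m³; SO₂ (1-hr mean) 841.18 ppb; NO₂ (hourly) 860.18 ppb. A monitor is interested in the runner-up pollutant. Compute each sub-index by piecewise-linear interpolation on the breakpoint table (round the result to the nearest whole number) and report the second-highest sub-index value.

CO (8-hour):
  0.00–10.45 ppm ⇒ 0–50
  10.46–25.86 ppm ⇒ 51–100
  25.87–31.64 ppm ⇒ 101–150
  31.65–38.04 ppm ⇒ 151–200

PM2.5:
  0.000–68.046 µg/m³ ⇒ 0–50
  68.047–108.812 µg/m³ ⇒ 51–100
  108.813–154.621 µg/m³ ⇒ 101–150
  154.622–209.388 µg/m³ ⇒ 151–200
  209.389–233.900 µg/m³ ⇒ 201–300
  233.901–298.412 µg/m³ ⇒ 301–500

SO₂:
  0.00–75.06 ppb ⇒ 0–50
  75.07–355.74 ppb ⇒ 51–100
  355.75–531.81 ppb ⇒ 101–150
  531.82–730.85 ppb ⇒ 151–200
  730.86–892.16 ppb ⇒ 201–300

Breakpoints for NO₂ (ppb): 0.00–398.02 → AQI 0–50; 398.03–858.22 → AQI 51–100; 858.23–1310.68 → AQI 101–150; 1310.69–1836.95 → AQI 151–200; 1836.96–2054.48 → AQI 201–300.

187

CO: row 0.00–10.45 (AQI 0–50). (50−0)·(1.07−0.00)/(10.45−0.00) + 0 = 50·1.07/10.45 + 0 ≈ 5.12 → 5.
PM2.5: 194.722 ∈ [154.622, 209.388] ↔ index [151, 200].
151 + (194.722−154.622)·(200−151)/(209.388−154.622) = 151 + 40.100·49/54.766 ≈ 186.88, so AQI = 187.
SO₂: 841.18 lies in 730.86–892.16, so I_lo=201, I_hi=300, C_lo=730.86, C_hi=892.16.
(300−201)/(892.16−730.86) × (841.18−730.86) + 201 = 99/161.30 × 110.32 + 201 ≈ 268.71 → 269.
NO₂: row 858.23–1310.68 (AQI 101–150). (150−101)·(860.18−858.23)/(1310.68−858.23) + 101 = 49·1.95/452.45 + 101 ≈ 101.21 → 101.
Sub-indices: CO→5, PM2.5→187, SO₂→269, NO₂→101. Ranked high→low: 269, 187, 101, 5. Second-highest sub-index = 187.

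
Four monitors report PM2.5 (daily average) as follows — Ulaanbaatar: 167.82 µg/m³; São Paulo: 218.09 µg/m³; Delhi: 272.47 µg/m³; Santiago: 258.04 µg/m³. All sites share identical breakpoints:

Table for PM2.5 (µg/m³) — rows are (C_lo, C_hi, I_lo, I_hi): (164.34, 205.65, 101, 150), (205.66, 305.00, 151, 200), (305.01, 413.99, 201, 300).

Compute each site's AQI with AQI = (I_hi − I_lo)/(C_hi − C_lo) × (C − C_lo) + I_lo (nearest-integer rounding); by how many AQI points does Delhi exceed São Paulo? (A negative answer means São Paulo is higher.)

27

Ulaanbaatar: row 164.34–205.65 (AQI 101–150). (150−101)·(167.82−164.34)/(205.65−164.34) + 101 = 49·3.48/41.31 + 101 ≈ 105.13 → 105.
São Paulo 218.09: bracket 205.66–305.00 → index 151–200; slope 49/99.34, offset 12.43.
AQI = 151 + 49/99.34·12.43 ≈ 157.13 ⇒ 157.
Delhi 272.47: bracket 205.66–305.00 → index 151–200; slope 49/99.34, offset 66.81.
AQI = 151 + 49/99.34·66.81 ≈ 183.95 ⇒ 184.
Santiago: row 205.66–305.00 (AQI 151–200). (200−151)·(258.04−205.66)/(305.00−205.66) + 151 = 49·52.38/99.34 + 151 ≈ 176.84 → 177.
AQIs: Ulaanbaatar=105, São Paulo=157, Delhi=184, Santiago=177. Delhi (184) − São Paulo (157) = 27.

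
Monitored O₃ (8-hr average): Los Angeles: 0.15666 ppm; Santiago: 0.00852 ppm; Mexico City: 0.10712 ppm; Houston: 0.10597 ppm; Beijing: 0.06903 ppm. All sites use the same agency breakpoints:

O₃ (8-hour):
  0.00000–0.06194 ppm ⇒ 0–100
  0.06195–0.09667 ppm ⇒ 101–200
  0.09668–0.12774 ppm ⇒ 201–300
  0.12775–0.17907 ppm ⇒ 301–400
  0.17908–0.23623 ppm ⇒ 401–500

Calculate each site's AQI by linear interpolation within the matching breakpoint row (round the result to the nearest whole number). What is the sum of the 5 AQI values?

957

Los Angeles: 0.15666 ∈ [0.12775, 0.17907] ↔ index [301, 400].
301 + (0.15666−0.12775)·(400−301)/(0.17907−0.12775) = 301 + 0.02891·99/0.05132 ≈ 356.77, so AQI = 357.
Santiago: 0.00852 lies in 0.00000–0.06194, so I_lo=0, I_hi=100, C_lo=0.00000, C_hi=0.06194.
(100−0)/(0.06194−0.00000) × (0.00852−0.00000) + 0 = 100/0.06194 × 0.00852 + 0 ≈ 13.76 → 14.
Mexico City: row 0.09668–0.12774 (AQI 201–300). (300−201)·(0.10712−0.09668)/(0.12774−0.09668) + 201 = 99·0.01044/0.03106 + 201 ≈ 234.28 → 234.
Houston: row 0.09668–0.12774 (AQI 201–300). (300−201)·(0.10597−0.09668)/(0.12774−0.09668) + 201 = 99·0.00929/0.03106 + 201 ≈ 230.61 → 231.
Beijing: row 0.06195–0.09667 (AQI 101–200). (200−101)·(0.06903−0.06195)/(0.09667−0.06195) + 101 = 99·0.00708/0.03472 + 101 ≈ 121.19 → 121.
AQIs: Los Angeles=357, Santiago=14, Mexico City=234, Houston=231, Beijing=121. Sum = 357 + 14 + 234 + 231 + 121 = 957.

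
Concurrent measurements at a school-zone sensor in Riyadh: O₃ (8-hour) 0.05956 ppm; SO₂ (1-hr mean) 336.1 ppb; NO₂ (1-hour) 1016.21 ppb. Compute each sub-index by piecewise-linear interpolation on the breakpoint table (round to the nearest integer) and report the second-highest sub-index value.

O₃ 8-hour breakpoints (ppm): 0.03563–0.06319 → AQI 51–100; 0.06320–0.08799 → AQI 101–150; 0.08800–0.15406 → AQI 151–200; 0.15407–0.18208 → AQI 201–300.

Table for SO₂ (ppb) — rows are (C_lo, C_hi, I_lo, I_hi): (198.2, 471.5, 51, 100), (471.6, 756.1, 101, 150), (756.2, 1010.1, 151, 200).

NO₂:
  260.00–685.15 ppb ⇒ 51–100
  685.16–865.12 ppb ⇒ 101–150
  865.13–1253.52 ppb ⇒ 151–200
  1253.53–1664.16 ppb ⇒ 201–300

94

O₃: 0.05956 lies in 0.03563–0.06319, so I_lo=51, I_hi=100, C_lo=0.03563, C_hi=0.06319.
(100−51)/(0.06319−0.03563) × (0.05956−0.03563) + 51 = 49/0.02756 × 0.02393 + 51 ≈ 93.55 → 94.
SO₂: 336.1 lies in 198.2–471.5, so I_lo=51, I_hi=100, C_lo=198.2, C_hi=471.5.
(100−51)/(471.5−198.2) × (336.1−198.2) + 51 = 49/273.3 × 137.9 + 51 ≈ 75.72 → 76.
NO₂: 1016.21 ∈ [865.13, 1253.52] ↔ index [151, 200].
151 + (1016.21−865.13)·(200−151)/(1253.52−865.13) = 151 + 151.08·49/388.39 ≈ 170.06, so AQI = 170.
Sub-indices: O₃→94, SO₂→76, NO₂→170. Ranked high→low: 170, 94, 76. Second-highest sub-index = 94.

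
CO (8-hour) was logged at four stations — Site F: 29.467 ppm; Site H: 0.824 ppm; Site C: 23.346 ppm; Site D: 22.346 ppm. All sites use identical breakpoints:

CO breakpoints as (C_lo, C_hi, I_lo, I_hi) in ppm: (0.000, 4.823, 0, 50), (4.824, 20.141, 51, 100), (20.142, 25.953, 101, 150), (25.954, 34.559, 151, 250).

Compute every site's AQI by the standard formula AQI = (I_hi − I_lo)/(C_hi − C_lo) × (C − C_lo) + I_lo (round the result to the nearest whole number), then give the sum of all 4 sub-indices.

Site F 29.467: bracket 25.954–34.559 → index 151–250; slope 99/8.605, offset 3.513.
AQI = 151 + 99/8.605·3.513 ≈ 191.42 ⇒ 191.
Site H 0.824: bracket 0.000–4.823 → index 0–50; slope 50/4.823, offset 0.824.
AQI = 0 + 50/4.823·0.824 ≈ 8.54 ⇒ 9.
Site C: 23.346 ∈ [20.142, 25.953] ↔ index [101, 150].
101 + (23.346−20.142)·(150−101)/(25.953−20.142) = 101 + 3.204·49/5.811 ≈ 128.02, so AQI = 128.
Site D: 22.346 ∈ [20.142, 25.953] ↔ index [101, 150].
101 + (22.346−20.142)·(150−101)/(25.953−20.142) = 101 + 2.204·49/5.811 ≈ 119.58, so AQI = 120.
AQIs: Site F=191, Site H=9, Site C=128, Site D=120. Sum = 191 + 9 + 128 + 120 = 448.

448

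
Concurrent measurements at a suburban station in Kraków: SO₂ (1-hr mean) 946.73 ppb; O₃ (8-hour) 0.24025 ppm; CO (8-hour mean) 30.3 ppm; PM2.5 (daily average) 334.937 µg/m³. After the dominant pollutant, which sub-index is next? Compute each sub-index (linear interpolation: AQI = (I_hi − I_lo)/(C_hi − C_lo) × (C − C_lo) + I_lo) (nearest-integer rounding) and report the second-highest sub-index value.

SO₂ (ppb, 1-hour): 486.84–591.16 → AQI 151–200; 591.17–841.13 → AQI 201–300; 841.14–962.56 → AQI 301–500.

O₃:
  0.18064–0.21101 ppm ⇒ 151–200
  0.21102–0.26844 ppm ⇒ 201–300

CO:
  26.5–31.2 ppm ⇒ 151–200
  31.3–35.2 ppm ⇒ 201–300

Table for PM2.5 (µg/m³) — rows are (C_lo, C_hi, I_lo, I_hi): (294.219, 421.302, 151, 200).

251

SO₂: 946.73 lies in 841.14–962.56, so I_lo=301, I_hi=500, C_lo=841.14, C_hi=962.56.
(500−301)/(962.56−841.14) × (946.73−841.14) + 301 = 199/121.42 × 105.59 + 301 ≈ 474.06 → 474.
O₃ 0.24025: bracket 0.21102–0.26844 → index 201–300; slope 99/0.05742, offset 0.02923.
AQI = 201 + 99/0.05742·0.02923 ≈ 251.40 ⇒ 251.
CO: 30.3 ∈ [26.5, 31.2] ↔ index [151, 200].
151 + (30.3−26.5)·(200−151)/(31.2−26.5) = 151 + 3.8·49/4.7 ≈ 190.62, so AQI = 191.
PM2.5: 334.937 ∈ [294.219, 421.302] ↔ index [151, 200].
151 + (334.937−294.219)·(200−151)/(421.302−294.219) = 151 + 40.718·49/127.083 ≈ 166.70, so AQI = 167.
Sub-indices: SO₂→474, O₃→251, CO→191, PM2.5→167. Ranked high→low: 474, 251, 191, 167. Second-highest sub-index = 251.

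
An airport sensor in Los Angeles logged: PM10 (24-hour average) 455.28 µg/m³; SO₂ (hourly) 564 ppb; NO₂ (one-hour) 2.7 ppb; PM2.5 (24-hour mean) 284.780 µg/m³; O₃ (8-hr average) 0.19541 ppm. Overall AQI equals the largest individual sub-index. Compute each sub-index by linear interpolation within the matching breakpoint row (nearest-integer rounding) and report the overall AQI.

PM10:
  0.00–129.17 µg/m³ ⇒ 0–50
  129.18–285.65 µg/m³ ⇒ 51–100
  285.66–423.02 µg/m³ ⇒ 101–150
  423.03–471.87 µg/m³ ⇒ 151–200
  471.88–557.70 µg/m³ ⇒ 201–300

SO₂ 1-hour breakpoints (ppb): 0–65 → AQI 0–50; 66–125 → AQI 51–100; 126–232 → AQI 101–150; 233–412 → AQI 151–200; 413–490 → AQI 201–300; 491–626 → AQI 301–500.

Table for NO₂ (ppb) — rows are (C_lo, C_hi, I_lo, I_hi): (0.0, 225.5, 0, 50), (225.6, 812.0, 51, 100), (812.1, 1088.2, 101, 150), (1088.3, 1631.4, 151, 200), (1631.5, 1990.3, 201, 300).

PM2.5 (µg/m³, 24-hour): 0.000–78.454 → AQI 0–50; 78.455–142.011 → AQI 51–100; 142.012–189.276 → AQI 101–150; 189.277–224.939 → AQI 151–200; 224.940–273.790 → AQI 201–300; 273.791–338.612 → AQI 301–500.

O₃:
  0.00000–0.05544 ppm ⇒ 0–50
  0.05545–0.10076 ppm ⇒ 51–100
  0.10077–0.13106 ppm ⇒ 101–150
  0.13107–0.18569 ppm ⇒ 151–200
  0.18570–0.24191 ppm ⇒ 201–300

409

PM10 455.28: bracket 423.03–471.87 → index 151–200; slope 49/48.84, offset 32.25.
AQI = 151 + 49/48.84·32.25 ≈ 183.36 ⇒ 183.
SO₂: 564 ∈ [491, 626] ↔ index [301, 500].
301 + (564−491)·(500−301)/(626−491) = 301 + 73·199/135 ≈ 408.61, so AQI = 409.
NO₂: 2.7 ∈ [0.0, 225.5] ↔ index [0, 50].
0 + (2.7−0.0)·(50−0)/(225.5−0.0) = 0 + 2.7·50/225.5 ≈ 0.60, so AQI = 1.
PM2.5: 284.780 ∈ [273.791, 338.612] ↔ index [301, 500].
301 + (284.780−273.791)·(500−301)/(338.612−273.791) = 301 + 10.989·199/64.821 ≈ 334.74, so AQI = 335.
O₃: 0.19541 ∈ [0.18570, 0.24191] ↔ index [201, 300].
201 + (0.19541−0.18570)·(300−201)/(0.24191−0.18570) = 201 + 0.00971·99/0.05621 ≈ 218.10, so AQI = 218.
Sub-indices: PM10→183, SO₂→409, NO₂→1, PM2.5→335, O₃→218. Overall AQI = max = 409; dominant pollutant is SO₂.
AQI 409: Hazardous.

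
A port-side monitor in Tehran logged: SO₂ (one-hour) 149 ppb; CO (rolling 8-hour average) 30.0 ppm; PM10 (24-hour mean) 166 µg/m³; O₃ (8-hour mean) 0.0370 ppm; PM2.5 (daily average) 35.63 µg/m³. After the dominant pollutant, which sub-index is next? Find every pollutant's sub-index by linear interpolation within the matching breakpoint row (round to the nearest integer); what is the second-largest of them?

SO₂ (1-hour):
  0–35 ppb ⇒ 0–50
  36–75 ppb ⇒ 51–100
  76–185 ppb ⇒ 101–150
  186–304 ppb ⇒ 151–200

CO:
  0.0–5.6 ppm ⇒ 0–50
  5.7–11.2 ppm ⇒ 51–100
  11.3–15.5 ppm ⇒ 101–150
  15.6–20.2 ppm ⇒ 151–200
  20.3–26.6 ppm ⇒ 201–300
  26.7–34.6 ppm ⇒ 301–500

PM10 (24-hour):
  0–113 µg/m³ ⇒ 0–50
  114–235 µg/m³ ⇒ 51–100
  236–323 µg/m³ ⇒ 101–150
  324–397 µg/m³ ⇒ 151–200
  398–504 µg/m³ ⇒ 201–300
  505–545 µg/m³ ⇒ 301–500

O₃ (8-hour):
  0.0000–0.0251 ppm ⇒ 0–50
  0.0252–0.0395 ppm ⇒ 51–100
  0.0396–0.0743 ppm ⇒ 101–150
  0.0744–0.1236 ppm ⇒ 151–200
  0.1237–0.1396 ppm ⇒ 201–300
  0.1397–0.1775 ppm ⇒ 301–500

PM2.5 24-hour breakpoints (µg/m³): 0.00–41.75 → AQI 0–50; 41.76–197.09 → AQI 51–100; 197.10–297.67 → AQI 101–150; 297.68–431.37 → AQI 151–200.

SO₂: 149 ∈ [76, 185] ↔ index [101, 150].
101 + (149−76)·(150−101)/(185−76) = 101 + 73·49/109 ≈ 133.82, so AQI = 134.
CO: 30.0 ∈ [26.7, 34.6] ↔ index [301, 500].
301 + (30.0−26.7)·(500−301)/(34.6−26.7) = 301 + 3.3·199/7.9 ≈ 384.13, so AQI = 384.
PM10: row 114–235 (AQI 51–100). (100−51)·(166−114)/(235−114) + 51 = 49·52/121 + 51 ≈ 72.06 → 72.
O₃ 0.0370: bracket 0.0252–0.0395 → index 51–100; slope 49/0.0143, offset 0.0118.
AQI = 51 + 49/0.0143·0.0118 ≈ 91.43 ⇒ 91.
PM2.5: row 0.00–41.75 (AQI 0–50). (50−0)·(35.63−0.00)/(41.75−0.00) + 0 = 50·35.63/41.75 + 0 ≈ 42.67 → 43.
Sub-indices: SO₂→134, CO→384, PM10→72, O₃→91, PM2.5→43. Ranked high→low: 384, 134, 91, 72, 43. Second-highest sub-index = 134.

134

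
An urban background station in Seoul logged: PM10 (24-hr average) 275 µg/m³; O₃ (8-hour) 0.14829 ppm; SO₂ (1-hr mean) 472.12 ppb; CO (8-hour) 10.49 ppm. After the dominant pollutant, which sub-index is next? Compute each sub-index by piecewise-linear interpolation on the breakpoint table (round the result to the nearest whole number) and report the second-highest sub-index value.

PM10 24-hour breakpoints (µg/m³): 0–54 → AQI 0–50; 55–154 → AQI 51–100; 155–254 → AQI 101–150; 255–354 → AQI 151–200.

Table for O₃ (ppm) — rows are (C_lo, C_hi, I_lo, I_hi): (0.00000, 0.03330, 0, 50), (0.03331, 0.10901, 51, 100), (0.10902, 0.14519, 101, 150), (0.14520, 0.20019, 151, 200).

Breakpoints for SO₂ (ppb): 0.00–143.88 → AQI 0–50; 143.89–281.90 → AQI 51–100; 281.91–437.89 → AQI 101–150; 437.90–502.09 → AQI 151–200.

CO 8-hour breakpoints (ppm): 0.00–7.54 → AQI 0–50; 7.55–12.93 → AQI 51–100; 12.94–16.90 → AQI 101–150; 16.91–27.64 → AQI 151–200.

PM10 275: bracket 255–354 → index 151–200; slope 49/99, offset 20.
AQI = 151 + 49/99·20 ≈ 160.90 ⇒ 161.
O₃: 0.14829 ∈ [0.14520, 0.20019] ↔ index [151, 200].
151 + (0.14829−0.14520)·(200−151)/(0.20019−0.14520) = 151 + 0.00309·49/0.05499 ≈ 153.75, so AQI = 154.
SO₂: row 437.90–502.09 (AQI 151–200). (200−151)·(472.12−437.90)/(502.09−437.90) + 151 = 49·34.22/64.19 + 151 ≈ 177.12 → 177.
CO 10.49: bracket 7.55–12.93 → index 51–100; slope 49/5.38, offset 2.94.
AQI = 51 + 49/5.38·2.94 ≈ 77.78 ⇒ 78.
Sub-indices: PM10→161, O₃→154, SO₂→177, CO→78. Ranked high→low: 177, 161, 154, 78. Second-highest sub-index = 161.

161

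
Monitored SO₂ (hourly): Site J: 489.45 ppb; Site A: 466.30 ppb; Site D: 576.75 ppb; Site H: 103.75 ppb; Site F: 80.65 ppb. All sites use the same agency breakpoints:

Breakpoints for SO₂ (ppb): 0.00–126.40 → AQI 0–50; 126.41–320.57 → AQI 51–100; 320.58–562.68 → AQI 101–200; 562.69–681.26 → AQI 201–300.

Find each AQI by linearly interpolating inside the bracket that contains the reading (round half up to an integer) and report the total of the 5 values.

617

Site J 489.45: bracket 320.58–562.68 → index 101–200; slope 99/242.10, offset 168.87.
AQI = 101 + 99/242.10·168.87 ≈ 170.05 ⇒ 170.
Site A: row 320.58–562.68 (AQI 101–200). (200−101)·(466.30−320.58)/(562.68−320.58) + 101 = 99·145.72/242.10 + 101 ≈ 160.59 → 161.
Site D: 576.75 ∈ [562.69, 681.26] ↔ index [201, 300].
201 + (576.75−562.69)·(300−201)/(681.26−562.69) = 201 + 14.06·99/118.57 ≈ 212.74, so AQI = 213.
Site H: row 0.00–126.40 (AQI 0–50). (50−0)·(103.75−0.00)/(126.40−0.00) + 0 = 50·103.75/126.40 + 0 ≈ 41.04 → 41.
Site F: 80.65 ∈ [0.00, 126.40] ↔ index [0, 50].
0 + (80.65−0.00)·(50−0)/(126.40−0.00) = 0 + 80.65·50/126.40 ≈ 31.90, so AQI = 32.
AQIs: Site J=170, Site A=161, Site D=213, Site H=41, Site F=32. Sum = 170 + 161 + 213 + 41 + 32 = 617.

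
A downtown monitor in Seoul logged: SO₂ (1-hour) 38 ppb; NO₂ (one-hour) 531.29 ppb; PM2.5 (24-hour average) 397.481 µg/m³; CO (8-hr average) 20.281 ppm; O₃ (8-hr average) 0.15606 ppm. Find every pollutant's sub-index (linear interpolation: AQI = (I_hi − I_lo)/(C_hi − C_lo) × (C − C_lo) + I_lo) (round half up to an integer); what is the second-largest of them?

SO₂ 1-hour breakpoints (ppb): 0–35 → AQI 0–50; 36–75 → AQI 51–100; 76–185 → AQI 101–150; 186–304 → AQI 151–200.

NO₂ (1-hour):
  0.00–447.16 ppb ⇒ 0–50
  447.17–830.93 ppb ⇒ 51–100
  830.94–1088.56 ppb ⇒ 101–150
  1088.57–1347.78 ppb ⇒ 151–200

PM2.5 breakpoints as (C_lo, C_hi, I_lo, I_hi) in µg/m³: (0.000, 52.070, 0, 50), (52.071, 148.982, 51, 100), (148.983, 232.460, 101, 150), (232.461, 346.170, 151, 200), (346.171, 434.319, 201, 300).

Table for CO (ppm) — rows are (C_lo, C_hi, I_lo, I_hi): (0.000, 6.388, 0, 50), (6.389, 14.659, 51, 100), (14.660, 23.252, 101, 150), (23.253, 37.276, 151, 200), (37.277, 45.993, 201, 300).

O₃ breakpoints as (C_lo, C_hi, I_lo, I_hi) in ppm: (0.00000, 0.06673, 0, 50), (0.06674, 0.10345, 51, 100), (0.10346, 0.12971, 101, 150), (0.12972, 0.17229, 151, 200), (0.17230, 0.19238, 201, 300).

SO₂ 38: bracket 36–75 → index 51–100; slope 49/39, offset 2.
AQI = 51 + 49/39·2 ≈ 53.51 ⇒ 54.
NO₂ 531.29: bracket 447.17–830.93 → index 51–100; slope 49/383.76, offset 84.12.
AQI = 51 + 49/383.76·84.12 ≈ 61.74 ⇒ 62.
PM2.5: 397.481 lies in 346.171–434.319, so I_lo=201, I_hi=300, C_lo=346.171, C_hi=434.319.
(300−201)/(434.319−346.171) × (397.481−346.171) + 201 = 99/88.148 × 51.310 + 201 ≈ 258.63 → 259.
CO: 20.281 ∈ [14.660, 23.252] ↔ index [101, 150].
101 + (20.281−14.660)·(150−101)/(23.252−14.660) = 101 + 5.621·49/8.592 ≈ 133.06, so AQI = 133.
O₃: row 0.12972–0.17229 (AQI 151–200). (200−151)·(0.15606−0.12972)/(0.17229−0.12972) + 151 = 49·0.02634/0.04257 + 151 ≈ 181.32 → 181.
Sub-indices: SO₂→54, NO₂→62, PM2.5→259, CO→133, O₃→181. Ranked high→low: 259, 181, 133, 62, 54. Second-highest sub-index = 181.

181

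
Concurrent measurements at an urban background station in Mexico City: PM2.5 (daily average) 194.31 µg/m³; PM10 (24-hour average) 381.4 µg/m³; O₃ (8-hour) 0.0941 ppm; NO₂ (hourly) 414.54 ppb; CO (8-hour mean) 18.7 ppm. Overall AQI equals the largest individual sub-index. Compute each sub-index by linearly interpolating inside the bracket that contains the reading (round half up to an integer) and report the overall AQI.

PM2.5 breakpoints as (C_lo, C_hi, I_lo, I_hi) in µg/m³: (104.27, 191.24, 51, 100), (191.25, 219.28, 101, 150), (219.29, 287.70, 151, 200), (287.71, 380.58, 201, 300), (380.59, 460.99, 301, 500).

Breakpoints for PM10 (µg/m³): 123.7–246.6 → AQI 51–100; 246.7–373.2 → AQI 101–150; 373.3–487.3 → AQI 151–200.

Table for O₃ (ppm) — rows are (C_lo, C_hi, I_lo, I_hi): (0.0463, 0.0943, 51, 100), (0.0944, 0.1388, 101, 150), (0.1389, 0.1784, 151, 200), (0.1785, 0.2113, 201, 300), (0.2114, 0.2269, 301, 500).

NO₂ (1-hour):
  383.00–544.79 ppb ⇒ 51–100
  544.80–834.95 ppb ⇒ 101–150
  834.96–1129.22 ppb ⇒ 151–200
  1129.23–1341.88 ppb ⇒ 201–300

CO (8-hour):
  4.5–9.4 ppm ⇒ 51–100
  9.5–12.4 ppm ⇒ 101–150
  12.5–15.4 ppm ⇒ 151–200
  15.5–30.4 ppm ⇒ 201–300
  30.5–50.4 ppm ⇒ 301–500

222

PM2.5 194.31: bracket 191.25–219.28 → index 101–150; slope 49/28.03, offset 3.06.
AQI = 101 + 49/28.03·3.06 ≈ 106.35 ⇒ 106.
PM10: row 373.3–487.3 (AQI 151–200). (200−151)·(381.4−373.3)/(487.3−373.3) + 151 = 49·8.1/114.0 + 151 ≈ 154.48 → 154.
O₃: 0.0941 lies in 0.0463–0.0943, so I_lo=51, I_hi=100, C_lo=0.0463, C_hi=0.0943.
(100−51)/(0.0943−0.0463) × (0.0941−0.0463) + 51 = 49/0.0480 × 0.0478 + 51 ≈ 99.80 → 100.
NO₂: 414.54 lies in 383.00–544.79, so I_lo=51, I_hi=100, C_lo=383.00, C_hi=544.79.
(100−51)/(544.79−383.00) × (414.54−383.00) + 51 = 49/161.79 × 31.54 + 51 ≈ 60.55 → 61.
CO: 18.7 lies in 15.5–30.4, so I_lo=201, I_hi=300, C_lo=15.5, C_hi=30.4.
(300−201)/(30.4−15.5) × (18.7−15.5) + 201 = 99/14.9 × 3.2 + 201 ≈ 222.26 → 222.
Sub-indices: PM2.5→106, PM10→154, O₃→100, NO₂→61, CO→222. Overall AQI = max = 222; dominant pollutant is CO.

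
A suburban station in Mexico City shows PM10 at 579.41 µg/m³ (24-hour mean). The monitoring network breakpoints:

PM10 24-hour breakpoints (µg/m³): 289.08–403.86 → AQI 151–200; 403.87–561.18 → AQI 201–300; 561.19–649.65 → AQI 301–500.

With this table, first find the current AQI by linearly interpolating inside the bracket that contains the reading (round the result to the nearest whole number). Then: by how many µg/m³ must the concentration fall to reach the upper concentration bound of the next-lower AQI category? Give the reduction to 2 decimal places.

18.23

PM10: row 561.19–649.65 (AQI 301–500). (500−301)·(579.41−561.19)/(649.65−561.19) + 301 = 199·18.22/88.46 + 301 ≈ 341.99 → 342.
Current AQI 342 is in the Hazardous range (301–500). The next-lower category tops out at AQI 300, whose upper concentration bound is 561.18 µg/m³.
Reduction needed = 579.41 − 561.18 = 18.23 µg/m³.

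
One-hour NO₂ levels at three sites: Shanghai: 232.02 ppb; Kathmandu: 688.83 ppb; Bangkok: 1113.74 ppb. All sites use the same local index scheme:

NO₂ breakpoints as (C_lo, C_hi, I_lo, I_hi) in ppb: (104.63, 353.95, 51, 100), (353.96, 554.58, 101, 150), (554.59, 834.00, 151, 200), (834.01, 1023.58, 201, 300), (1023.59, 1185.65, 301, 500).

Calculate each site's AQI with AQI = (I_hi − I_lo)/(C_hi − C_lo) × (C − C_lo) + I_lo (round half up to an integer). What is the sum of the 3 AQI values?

663

Shanghai: 232.02 lies in 104.63–353.95, so I_lo=51, I_hi=100, C_lo=104.63, C_hi=353.95.
(100−51)/(353.95−104.63) × (232.02−104.63) + 51 = 49/249.32 × 127.39 + 51 ≈ 76.04 → 76.
Kathmandu: row 554.59–834.00 (AQI 151–200). (200−151)·(688.83−554.59)/(834.00−554.59) + 151 = 49·134.24/279.41 + 151 ≈ 174.54 → 175.
Bangkok: 1113.74 ∈ [1023.59, 1185.65] ↔ index [301, 500].
301 + (1113.74−1023.59)·(500−301)/(1185.65−1023.59) = 301 + 90.15·199/162.06 ≈ 411.70, so AQI = 412.
AQIs: Shanghai=76, Kathmandu=175, Bangkok=412. Sum = 76 + 175 + 412 = 663.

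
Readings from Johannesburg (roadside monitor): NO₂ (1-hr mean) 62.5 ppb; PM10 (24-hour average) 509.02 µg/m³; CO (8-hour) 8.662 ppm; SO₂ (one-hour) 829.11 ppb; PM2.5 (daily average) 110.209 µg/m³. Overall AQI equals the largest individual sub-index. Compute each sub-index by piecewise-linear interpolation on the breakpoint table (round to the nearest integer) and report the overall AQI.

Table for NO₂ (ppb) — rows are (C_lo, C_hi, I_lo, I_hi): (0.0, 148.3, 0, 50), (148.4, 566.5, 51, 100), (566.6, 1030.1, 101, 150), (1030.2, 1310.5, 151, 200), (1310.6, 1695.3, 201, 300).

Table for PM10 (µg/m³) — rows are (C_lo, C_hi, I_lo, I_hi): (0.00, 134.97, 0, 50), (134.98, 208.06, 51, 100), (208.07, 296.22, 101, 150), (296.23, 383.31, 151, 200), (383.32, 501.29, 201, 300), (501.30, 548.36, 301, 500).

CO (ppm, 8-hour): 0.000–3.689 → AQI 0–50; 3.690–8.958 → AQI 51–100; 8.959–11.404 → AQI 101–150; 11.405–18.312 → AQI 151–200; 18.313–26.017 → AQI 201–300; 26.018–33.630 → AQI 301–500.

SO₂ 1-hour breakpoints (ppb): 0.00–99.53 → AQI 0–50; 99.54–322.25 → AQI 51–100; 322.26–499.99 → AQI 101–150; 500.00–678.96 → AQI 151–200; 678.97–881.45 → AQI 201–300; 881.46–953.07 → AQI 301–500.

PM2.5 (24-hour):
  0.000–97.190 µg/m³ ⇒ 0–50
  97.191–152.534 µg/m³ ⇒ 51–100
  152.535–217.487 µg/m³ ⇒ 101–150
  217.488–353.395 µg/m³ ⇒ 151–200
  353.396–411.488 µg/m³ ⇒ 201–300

NO₂: 62.5 ∈ [0.0, 148.3] ↔ index [0, 50].
0 + (62.5−0.0)·(50−0)/(148.3−0.0) = 0 + 62.5·50/148.3 ≈ 21.07, so AQI = 21.
PM10: 509.02 lies in 501.30–548.36, so I_lo=301, I_hi=500, C_lo=501.30, C_hi=548.36.
(500−301)/(548.36−501.30) × (509.02−501.30) + 301 = 199/47.06 × 7.72 + 301 ≈ 333.65 → 334.
CO 8.662: bracket 3.690–8.958 → index 51–100; slope 49/5.268, offset 4.972.
AQI = 51 + 49/5.268·4.972 ≈ 97.25 ⇒ 97.
SO₂: row 678.97–881.45 (AQI 201–300). (300−201)·(829.11−678.97)/(881.45−678.97) + 201 = 99·150.14/202.48 + 201 ≈ 274.41 → 274.
PM2.5 110.209: bracket 97.191–152.534 → index 51–100; slope 49/55.343, offset 13.018.
AQI = 51 + 49/55.343·13.018 ≈ 62.53 ⇒ 63.
Sub-indices: NO₂→21, PM10→334, CO→97, SO₂→274, PM2.5→63. Overall AQI = max = 334; dominant pollutant is PM10.

334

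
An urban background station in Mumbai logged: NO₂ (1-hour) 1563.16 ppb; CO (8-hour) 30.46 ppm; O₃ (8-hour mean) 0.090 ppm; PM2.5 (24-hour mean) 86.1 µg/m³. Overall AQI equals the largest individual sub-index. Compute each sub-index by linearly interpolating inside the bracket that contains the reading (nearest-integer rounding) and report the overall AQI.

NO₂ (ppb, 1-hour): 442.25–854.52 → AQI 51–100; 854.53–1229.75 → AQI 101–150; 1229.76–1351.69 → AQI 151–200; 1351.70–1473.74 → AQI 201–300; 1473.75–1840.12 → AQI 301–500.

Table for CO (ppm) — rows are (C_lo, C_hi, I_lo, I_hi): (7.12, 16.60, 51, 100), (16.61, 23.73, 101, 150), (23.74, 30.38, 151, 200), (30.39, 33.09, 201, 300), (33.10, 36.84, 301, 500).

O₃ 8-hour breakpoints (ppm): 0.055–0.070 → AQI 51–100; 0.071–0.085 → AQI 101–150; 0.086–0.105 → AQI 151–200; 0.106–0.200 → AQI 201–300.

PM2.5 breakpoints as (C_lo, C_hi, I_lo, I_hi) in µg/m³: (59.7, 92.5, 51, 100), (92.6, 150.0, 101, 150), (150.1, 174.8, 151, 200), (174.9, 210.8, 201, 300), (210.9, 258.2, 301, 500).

350

NO₂ 1563.16: bracket 1473.75–1840.12 → index 301–500; slope 199/366.37, offset 89.41.
AQI = 301 + 199/366.37·89.41 ≈ 349.56 ⇒ 350.
CO: row 30.39–33.09 (AQI 201–300). (300−201)·(30.46−30.39)/(33.09−30.39) + 201 = 99·0.07/2.70 + 201 ≈ 203.57 → 204.
O₃: row 0.086–0.105 (AQI 151–200). (200−151)·(0.090−0.086)/(0.105−0.086) + 151 = 49·0.004/0.019 + 151 ≈ 161.32 → 161.
PM2.5: 86.1 lies in 59.7–92.5, so I_lo=51, I_hi=100, C_lo=59.7, C_hi=92.5.
(100−51)/(92.5−59.7) × (86.1−59.7) + 51 = 49/32.8 × 26.4 + 51 ≈ 90.44 → 90.
Sub-indices: NO₂→350, CO→204, O₃→161, PM2.5→90. Overall AQI = max = 350; dominant pollutant is NO₂.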